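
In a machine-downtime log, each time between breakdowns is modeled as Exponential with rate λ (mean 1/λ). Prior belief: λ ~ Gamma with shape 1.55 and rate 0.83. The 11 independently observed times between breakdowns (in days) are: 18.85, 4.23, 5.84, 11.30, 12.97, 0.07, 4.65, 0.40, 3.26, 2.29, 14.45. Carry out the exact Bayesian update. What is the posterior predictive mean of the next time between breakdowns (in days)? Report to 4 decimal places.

With a Gamma(shape α, rate β) prior on the exponential rate λ, the posterior after n observations with total T = Σxᵢ is Gamma(α+n, β+T).
Sum of observations T = 78.31 days; n = 11.
Posterior: Gamma(1.55+11, 0.83+78.31) = Gamma(12.55, 79.14).
The predictive distribution for the next observation is Lomax; its mean is β/(α−1) = 79.14/11.55 = 6.8519.

6.8519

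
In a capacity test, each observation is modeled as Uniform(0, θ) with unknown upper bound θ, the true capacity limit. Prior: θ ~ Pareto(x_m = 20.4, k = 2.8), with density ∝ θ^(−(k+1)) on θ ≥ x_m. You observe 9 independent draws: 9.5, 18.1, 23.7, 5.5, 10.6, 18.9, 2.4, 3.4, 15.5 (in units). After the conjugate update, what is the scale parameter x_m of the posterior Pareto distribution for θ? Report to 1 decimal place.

A Pareto(scale x_m, shape k) prior on the upper bound θ of Uniform(0, θ) is conjugate: posterior is Pareto(max(x_m, max xᵢ), k + n).
Sample maximum = 23.7; prior scale x_m = 20.4 → posterior scale = max = 23.7.
Posterior shape = 2.8 + 9 = 11.8.
Posterior scale x_m = 23.7.

23.7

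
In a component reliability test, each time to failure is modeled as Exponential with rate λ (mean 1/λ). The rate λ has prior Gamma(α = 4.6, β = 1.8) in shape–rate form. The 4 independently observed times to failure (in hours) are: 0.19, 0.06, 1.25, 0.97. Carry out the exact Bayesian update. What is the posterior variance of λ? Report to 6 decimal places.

0.471675

With a Gamma(shape α, rate β) prior on the exponential rate λ, the posterior after n observations with total T = Σxᵢ is Gamma(α+n, β+T).
Sum of observations T = 2.47 hours; n = 4.
Posterior: Gamma(4.6+4, 1.8+2.47) = Gamma(8.6, 4.27).
Var = α/β² = 0.471675.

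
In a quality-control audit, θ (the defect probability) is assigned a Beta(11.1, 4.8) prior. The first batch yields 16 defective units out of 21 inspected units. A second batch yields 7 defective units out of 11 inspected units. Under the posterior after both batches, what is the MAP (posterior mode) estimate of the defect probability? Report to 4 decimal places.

The Beta prior is conjugate to a Binomial/Bernoulli likelihood; the update adds successes to α and failures to β.
After batch 1: Beta(11.1+16, 4.8+5) = Beta(27.1, 9.8).
After batch 2: Beta(27.1+7, 9.8+4) = Beta(34.1, 13.8).
Mode of Beta(a,b) for a,b>1 is (a−1)/(a+b−2) = 33.1/45.9 = 0.7211.

0.7211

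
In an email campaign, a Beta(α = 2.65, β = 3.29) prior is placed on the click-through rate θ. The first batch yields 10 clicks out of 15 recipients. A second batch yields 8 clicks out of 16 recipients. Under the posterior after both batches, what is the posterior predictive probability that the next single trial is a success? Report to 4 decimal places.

The Beta prior is conjugate to a Binomial/Bernoulli likelihood; the update adds successes to α and failures to β.
After batch 1: Beta(2.65+10, 3.29+5) = Beta(12.65, 8.29).
After batch 2: Beta(12.65+8, 8.29+8) = Beta(20.65, 16.29).
For a single future Bernoulli trial, P(success | data) = α/(α+β) = 0.5590.

0.5590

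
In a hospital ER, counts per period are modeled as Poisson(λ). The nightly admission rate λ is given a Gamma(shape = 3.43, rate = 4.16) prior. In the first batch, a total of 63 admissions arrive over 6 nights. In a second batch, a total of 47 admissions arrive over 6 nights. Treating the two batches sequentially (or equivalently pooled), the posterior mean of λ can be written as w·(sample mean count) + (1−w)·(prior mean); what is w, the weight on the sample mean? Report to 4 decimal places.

With a Gamma(shape α, rate β) prior, the Poisson likelihood is conjugate: the posterior is Gamma(α + ΣXᵢ, β + n).
Total number of nights: n = 6 + 6 = 12.
Posterior mean = (α₀+S)/(β₀+n) = [n/(β₀+n)]·(S/n) + [β₀/(β₀+n)]·(α₀/β₀), so only n and β₀ enter the weight.
Weight on data w = n/(β₀+n) = 12/(4.16+12) = 12/16.16 = 0.7426.

0.7426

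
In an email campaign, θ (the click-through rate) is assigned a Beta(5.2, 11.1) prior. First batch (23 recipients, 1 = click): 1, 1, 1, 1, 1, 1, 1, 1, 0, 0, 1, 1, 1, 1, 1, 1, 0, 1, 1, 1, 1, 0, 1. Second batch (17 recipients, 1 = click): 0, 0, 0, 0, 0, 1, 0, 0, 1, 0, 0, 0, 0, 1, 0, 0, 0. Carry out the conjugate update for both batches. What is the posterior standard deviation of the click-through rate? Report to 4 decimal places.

The Beta prior is conjugate to a Binomial/Bernoulli likelihood; the update adds successes to α and failures to β.
After batch 1: Beta(5.2+19, 11.1+4) = Beta(24.2, 15.1).
After batch 2: Beta(24.2+3, 15.1+14) = Beta(27.2, 29.1).
Var = αβ/((α+β)²(α+β+1)) = 27.2·29.1/(56.3²·57.3) = 0.00435803; SD = √0.00435803 = 0.0660.

0.0660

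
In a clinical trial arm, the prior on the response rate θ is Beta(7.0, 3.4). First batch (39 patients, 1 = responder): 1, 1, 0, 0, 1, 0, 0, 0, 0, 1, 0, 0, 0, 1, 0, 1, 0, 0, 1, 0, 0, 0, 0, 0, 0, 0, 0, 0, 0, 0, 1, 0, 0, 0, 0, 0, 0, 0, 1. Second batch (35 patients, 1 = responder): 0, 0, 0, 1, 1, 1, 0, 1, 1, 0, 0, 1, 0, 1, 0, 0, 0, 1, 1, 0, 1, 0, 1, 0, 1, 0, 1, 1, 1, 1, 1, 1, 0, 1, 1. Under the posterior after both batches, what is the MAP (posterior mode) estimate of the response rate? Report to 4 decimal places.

The Beta prior is conjugate to a Binomial/Bernoulli likelihood; the update adds successes to α and failures to β.
After batch 1: Beta(7.0+9, 3.4+30) = Beta(16.0, 33.4).
After batch 2: Beta(16.0+20, 33.4+15) = Beta(36.0, 48.4).
Mode of Beta(a,b) for a,b>1 is (a−1)/(a+b−2) = 35.0/82.4 = 0.4248.

0.4248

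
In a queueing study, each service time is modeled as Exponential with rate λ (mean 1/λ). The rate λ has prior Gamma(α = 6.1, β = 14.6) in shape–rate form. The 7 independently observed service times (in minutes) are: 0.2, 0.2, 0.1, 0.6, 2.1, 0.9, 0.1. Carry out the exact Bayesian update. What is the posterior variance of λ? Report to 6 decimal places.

0.037064

With a Gamma(shape α, rate β) prior on the exponential rate λ, the posterior after n observations with total T = Σxᵢ is Gamma(α+n, β+T).
Sum of observations T = 4.2 minutes; n = 7.
Posterior: Gamma(6.1+7, 14.6+4.2) = Gamma(13.1, 18.8).
Var = α/β² = 0.037064.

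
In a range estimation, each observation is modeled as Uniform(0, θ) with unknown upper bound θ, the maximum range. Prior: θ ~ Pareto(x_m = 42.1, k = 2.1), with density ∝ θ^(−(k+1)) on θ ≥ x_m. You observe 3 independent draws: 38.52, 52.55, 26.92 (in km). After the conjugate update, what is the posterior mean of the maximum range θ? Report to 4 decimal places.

A Pareto(scale x_m, shape k) prior on the upper bound θ of Uniform(0, θ) is conjugate: posterior is Pareto(max(x_m, max xᵢ), k + n).
Sample maximum = 52.55; prior scale x_m = 42.1 → posterior scale = max = 52.55.
Posterior shape = 2.1 + 3 = 5.1.
E[θ|data] = k·x_m/(k−1) = 5.1·52.55/4.1 = 65.3671.

65.3671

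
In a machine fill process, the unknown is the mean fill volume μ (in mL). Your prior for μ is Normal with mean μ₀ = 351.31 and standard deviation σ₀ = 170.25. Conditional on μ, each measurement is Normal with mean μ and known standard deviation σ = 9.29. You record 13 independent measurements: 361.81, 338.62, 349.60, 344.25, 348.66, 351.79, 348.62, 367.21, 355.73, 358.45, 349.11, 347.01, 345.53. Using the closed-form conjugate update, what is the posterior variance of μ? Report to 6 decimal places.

6.637257

For Normal data with known variance σ², a Normal(μ₀, σ₀²) prior on μ is conjugate. Posterior precision = 1/σ₀² + n/σ²; posterior mean is the precision-weighted average of μ₀ and x̄.
σ₀² = 170.25² = 28985.0625, σ² = 9.29² = 86.3041; σ² + n·σ₀² = 86.3041 + 13·28985.0625 = 376892.1166.
Posterior precision = 1/σ₀² + n/σ² = 1/28985.0625 + 13/86.3041 = (σ² + n·σ₀²)/(σ₀²σ²) = 376892.1166/(28985.0625·86.3041); posterior variance σₙ² = σ₀²σ²/(σ² + n·σ₀²) = 28985.0625·86.3041/376892.1166 = 6.637257.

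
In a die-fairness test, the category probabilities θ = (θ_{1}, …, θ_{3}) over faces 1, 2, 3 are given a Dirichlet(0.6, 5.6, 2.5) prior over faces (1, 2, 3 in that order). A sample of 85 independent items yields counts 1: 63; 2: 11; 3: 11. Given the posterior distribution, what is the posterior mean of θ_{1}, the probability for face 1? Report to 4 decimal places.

The Dirichlet prior is conjugate to the Multinomial likelihood: each posterior αⱼ = prior αⱼ + observed count nⱼ.
Posterior concentration: (63.6, 16.6, 13.5), total = 93.7.
E[θ_{1}|data] = α_{1}/Σα = 63.6/93.7 = 0.6788.

0.6788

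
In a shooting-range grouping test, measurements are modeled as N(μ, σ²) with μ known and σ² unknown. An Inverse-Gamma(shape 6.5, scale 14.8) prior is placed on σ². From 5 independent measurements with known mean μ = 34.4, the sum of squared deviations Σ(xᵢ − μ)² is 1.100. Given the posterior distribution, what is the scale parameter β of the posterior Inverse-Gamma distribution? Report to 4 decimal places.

15.3500

With known mean μ and an Inverse-Gamma(α, β) prior on σ², the Normal likelihood is conjugate: posterior is Inv-Gamma(α + n/2, β + Σ(xᵢ−μ)²/2).
Posterior: Inv-Gamma(6.5 + 5/2, 14.8 + 1.100/2) = Inv-Gamma(9.00, 15.3500).
Posterior β = 15.3500.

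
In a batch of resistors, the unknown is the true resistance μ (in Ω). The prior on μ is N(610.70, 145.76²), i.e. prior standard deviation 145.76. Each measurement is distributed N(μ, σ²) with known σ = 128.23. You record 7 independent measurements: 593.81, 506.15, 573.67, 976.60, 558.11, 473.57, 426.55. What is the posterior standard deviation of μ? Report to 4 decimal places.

45.9906

For Normal data with known variance σ², a Normal(μ₀, σ₀²) prior on μ is conjugate. Posterior precision = 1/σ₀² + n/σ²; posterior mean is the precision-weighted average of μ₀ and x̄.
σ₀² = 145.76² = 21245.9776, σ² = 128.23² = 16442.9329; σ² + n·σ₀² = 16442.9329 + 7·21245.9776 = 165164.7761.
Posterior precision = 1/σ₀² + n/σ² = 1/21245.9776 + 7/16442.9329 = (σ² + n·σ₀²)/(σ₀²σ²) = 165164.7761/(21245.9776·16442.9329); posterior variance σₙ² = σ₀²σ²/(σ² + n·σ₀²) = 21245.9776·16442.9329/165164.7761 = 2115.137333.
Posterior SD = √σₙ² = √(21245.9776·16442.9329/165164.7761) = 45.9906.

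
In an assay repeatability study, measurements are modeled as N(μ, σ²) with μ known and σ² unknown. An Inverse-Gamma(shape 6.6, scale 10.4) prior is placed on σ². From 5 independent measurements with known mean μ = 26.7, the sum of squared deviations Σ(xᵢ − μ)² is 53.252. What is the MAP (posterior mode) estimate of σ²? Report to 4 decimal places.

With known mean μ and an Inverse-Gamma(α, β) prior on σ², the Normal likelihood is conjugate: posterior is Inv-Gamma(α + n/2, β + Σ(xᵢ−μ)²/2).
Posterior: Inv-Gamma(6.6 + 5/2, 10.4 + 53.252/2) = Inv-Gamma(9.10, 37.0260).
Mode = β/(α+1) = 37.0260/10.10 = 3.6659.

3.6659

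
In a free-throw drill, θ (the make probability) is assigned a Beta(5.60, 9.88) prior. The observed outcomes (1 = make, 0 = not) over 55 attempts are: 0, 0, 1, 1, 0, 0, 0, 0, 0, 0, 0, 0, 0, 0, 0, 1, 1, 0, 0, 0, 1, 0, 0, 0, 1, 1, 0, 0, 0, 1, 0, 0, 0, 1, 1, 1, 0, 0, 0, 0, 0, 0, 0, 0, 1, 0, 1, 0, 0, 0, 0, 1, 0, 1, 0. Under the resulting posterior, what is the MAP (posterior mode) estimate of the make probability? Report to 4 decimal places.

0.2862

The Beta prior is conjugate to a Binomial/Bernoulli likelihood; the update adds successes to α and failures to β.
Posterior: Beta(α+k, β+n−k) = Beta(5.60+15, 9.88+40) = Beta(20.60, 49.88).
Mode of Beta(a,b) for a,b>1 is (a−1)/(a+b−2) = 19.60/68.48 = 0.2862.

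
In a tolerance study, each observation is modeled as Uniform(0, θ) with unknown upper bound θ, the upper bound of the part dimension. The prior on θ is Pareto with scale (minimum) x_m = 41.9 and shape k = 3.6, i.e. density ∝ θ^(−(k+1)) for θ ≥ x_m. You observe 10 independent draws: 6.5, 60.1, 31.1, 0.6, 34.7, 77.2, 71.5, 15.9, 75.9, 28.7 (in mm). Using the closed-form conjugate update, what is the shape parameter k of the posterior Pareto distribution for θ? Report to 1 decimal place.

A Pareto(scale x_m, shape k) prior on the upper bound θ of Uniform(0, θ) is conjugate: posterior is Pareto(max(x_m, max xᵢ), k + n).
Sample maximum = 77.2; prior scale x_m = 41.9 → posterior scale = max = 77.2.
Posterior shape = 3.6 + 10 = 13.6.
Posterior shape k = 13.6.

13.6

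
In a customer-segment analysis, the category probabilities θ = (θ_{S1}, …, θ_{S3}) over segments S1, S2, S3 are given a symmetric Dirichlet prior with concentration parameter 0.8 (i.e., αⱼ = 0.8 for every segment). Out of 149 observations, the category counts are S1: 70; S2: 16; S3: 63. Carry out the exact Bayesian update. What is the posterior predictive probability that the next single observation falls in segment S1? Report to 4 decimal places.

0.4676

The Dirichlet prior is conjugate to the Multinomial likelihood: each posterior αⱼ = prior αⱼ + observed count nⱼ.
Posterior concentration: (70.8, 16.8, 63.8), total = 151.4.
P(next = S1 | data) = α_{S1}/Σα = 0.4676.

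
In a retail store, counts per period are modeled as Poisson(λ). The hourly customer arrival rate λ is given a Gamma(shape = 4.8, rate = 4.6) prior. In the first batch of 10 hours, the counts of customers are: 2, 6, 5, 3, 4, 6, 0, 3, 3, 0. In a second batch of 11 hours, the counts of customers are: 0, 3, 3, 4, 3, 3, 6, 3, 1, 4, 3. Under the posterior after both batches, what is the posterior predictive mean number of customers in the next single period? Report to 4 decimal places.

2.7266

With a Gamma(shape α, rate β) prior, the Poisson likelihood is conjugate: the posterior is Gamma(α + ΣXᵢ, β + n).
Batch 1: sum of counts S = 32 over n = 10 hours.
After batch 1: Gamma(α+S, β+n) = Gamma(4.8+32, 4.6+10) = Gamma(36.8, 14.6).
Batch 2: sum of counts S = 33 over n = 11 hours.
After batch 2: Gamma(α+S, β+n) = Gamma(36.8+33, 14.6+11) = Gamma(69.8, 25.6).
The predictive distribution for one future period is NegBinom with mean α/β = 2.7266.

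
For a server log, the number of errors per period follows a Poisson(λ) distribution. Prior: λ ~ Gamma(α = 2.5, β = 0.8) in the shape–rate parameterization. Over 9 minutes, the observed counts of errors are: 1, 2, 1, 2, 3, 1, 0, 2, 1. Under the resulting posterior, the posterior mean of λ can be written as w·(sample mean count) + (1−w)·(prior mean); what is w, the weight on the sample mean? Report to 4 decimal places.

0.9184

With a Gamma(shape α, rate β) prior, the Poisson likelihood is conjugate: the posterior is Gamma(α + ΣXᵢ, β + n).
Posterior mean = (α₀+S)/(β₀+n) = [n/(β₀+n)]·(S/n) + [β₀/(β₀+n)]·(α₀/β₀), so only n and β₀ enter the weight.
Weight on data w = n/(β₀+n) = 9/(0.8+9) = 9/9.8 = 0.9184.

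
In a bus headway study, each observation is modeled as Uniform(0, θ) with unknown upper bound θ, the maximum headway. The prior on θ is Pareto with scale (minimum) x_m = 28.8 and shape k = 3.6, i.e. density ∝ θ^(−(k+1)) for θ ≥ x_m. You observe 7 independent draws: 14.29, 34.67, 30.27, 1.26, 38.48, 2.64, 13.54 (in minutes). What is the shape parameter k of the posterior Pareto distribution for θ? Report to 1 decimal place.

A Pareto(scale x_m, shape k) prior on the upper bound θ of Uniform(0, θ) is conjugate: posterior is Pareto(max(x_m, max xᵢ), k + n).
Sample maximum = 38.48; prior scale x_m = 28.8 → posterior scale = max = 38.48.
Posterior shape = 3.6 + 7 = 10.6.
Posterior shape k = 10.6.

10.6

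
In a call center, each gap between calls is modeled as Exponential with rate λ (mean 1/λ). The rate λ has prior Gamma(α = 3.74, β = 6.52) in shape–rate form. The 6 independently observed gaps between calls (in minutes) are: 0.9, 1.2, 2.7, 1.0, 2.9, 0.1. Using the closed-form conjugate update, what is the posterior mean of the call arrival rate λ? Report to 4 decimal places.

With a Gamma(shape α, rate β) prior on the exponential rate λ, the posterior after n observations with total T = Σxᵢ is Gamma(α+n, β+T).
Sum of observations T = 8.8 minutes; n = 6.
Posterior: Gamma(3.74+6, 6.52+8.8) = Gamma(9.74, 15.32).
Posterior mean of λ = α/β = 9.74/15.32 = 0.6358.

0.6358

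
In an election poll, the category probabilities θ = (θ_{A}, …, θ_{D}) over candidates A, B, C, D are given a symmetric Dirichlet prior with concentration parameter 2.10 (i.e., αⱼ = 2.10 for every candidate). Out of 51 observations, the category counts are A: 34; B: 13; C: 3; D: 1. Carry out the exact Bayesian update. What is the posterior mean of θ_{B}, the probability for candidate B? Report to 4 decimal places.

The Dirichlet prior is conjugate to the Multinomial likelihood: each posterior αⱼ = prior αⱼ + observed count nⱼ.
Posterior concentration: (36.10, 15.10, 5.10, 3.10), total = 59.40.
E[θ_{B}|data] = α_{B}/Σα = 15.10/59.40 = 0.2542.

0.2542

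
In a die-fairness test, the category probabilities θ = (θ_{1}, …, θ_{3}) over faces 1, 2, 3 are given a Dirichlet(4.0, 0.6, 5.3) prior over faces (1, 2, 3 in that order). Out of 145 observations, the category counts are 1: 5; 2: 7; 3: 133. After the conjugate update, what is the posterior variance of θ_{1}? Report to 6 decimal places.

The Dirichlet prior is conjugate to the Multinomial likelihood: each posterior αⱼ = prior αⱼ + observed count nⱼ.
Posterior concentration: (9.0, 7.6, 138.3), total = 154.9.
Var[θ_j] = α_j(Σα−α_j)/((Σα)²(Σα+1)) = 9.0·145.9/(154.9²·155.9) = 0.000351.

0.000351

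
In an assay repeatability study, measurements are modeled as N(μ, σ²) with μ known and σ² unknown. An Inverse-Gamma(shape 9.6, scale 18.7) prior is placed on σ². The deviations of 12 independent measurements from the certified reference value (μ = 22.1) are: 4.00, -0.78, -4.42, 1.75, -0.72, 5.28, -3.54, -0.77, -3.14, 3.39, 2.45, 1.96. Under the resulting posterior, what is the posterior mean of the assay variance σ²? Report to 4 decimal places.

5.1138

With known mean μ and an Inverse-Gamma(α, β) prior on σ², the Normal likelihood is conjugate: posterior is Inv-Gamma(α + n/2, β + Σ(xᵢ−μ)²/2).
Σ(xᵢ−μ)² = (4.00)² + (-0.78)² + (-4.42)² + (1.75)² + (-0.72)² + (5.28)² + (-3.54)² + (-0.77)² + (-3.14)² + (3.39)² + (2.45)² + (1.96)² = 111.9244.
Posterior: Inv-Gamma(9.6 + 12/2, 18.7 + 111.9244/2) = Inv-Gamma(15.60, 74.66220).
E[σ²|data] = β/(α−1) = 74.66220/14.60 = 5.1138.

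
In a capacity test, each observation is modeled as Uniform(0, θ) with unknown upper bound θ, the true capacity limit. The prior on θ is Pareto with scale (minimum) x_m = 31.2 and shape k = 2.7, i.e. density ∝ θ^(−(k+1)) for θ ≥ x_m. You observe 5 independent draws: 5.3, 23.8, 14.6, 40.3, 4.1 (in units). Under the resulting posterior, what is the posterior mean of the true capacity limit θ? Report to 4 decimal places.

A Pareto(scale x_m, shape k) prior on the upper bound θ of Uniform(0, θ) is conjugate: posterior is Pareto(max(x_m, max xᵢ), k + n).
Sample maximum = 40.3; prior scale x_m = 31.2 → posterior scale = max = 40.3.
Posterior shape = 2.7 + 5 = 7.7.
E[θ|data] = k·x_m/(k−1) = 7.7·40.3/6.7 = 46.3149.

46.3149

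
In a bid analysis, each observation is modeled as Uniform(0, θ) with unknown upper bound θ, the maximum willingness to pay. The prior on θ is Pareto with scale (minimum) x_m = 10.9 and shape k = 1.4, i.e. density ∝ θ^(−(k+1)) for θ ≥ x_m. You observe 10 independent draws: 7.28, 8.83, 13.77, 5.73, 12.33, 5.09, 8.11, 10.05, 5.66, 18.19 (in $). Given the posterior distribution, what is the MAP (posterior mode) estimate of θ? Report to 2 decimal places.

A Pareto(scale x_m, shape k) prior on the upper bound θ of Uniform(0, θ) is conjugate: posterior is Pareto(max(x_m, max xᵢ), k + n).
Sample maximum = 18.19; prior scale x_m = 10.9 → posterior scale = max = 18.19.
Posterior shape = 1.4 + 10 = 11.4.
The Pareto density is decreasing on [x_m, ∞), so the mode is x_m = 18.19.

18.19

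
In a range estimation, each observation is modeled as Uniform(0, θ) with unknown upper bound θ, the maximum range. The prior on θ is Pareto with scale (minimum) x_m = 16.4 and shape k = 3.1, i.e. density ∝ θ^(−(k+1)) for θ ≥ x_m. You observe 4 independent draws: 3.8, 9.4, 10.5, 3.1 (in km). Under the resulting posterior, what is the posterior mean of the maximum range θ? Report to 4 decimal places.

A Pareto(scale x_m, shape k) prior on the upper bound θ of Uniform(0, θ) is conjugate: posterior is Pareto(max(x_m, max xᵢ), k + n).
Sample maximum = 10.5; prior scale x_m = 16.4 → posterior scale = max = 16.4.
Posterior shape = 3.1 + 4 = 7.1.
E[θ|data] = k·x_m/(k−1) = 7.1·16.4/6.1 = 19.0885.

19.0885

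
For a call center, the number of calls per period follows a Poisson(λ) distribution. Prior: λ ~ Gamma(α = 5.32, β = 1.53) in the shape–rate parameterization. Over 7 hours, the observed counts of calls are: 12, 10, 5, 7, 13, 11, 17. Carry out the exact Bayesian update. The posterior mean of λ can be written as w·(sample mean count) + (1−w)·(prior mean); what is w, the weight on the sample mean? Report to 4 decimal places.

0.8206

With a Gamma(shape α, rate β) prior, the Poisson likelihood is conjugate: the posterior is Gamma(α + ΣXᵢ, β + n).
Posterior mean = (α₀+S)/(β₀+n) = [n/(β₀+n)]·(S/n) + [β₀/(β₀+n)]·(α₀/β₀), so only n and β₀ enter the weight.
Weight on data w = n/(β₀+n) = 7/(1.53+7) = 7/8.53 = 0.8206.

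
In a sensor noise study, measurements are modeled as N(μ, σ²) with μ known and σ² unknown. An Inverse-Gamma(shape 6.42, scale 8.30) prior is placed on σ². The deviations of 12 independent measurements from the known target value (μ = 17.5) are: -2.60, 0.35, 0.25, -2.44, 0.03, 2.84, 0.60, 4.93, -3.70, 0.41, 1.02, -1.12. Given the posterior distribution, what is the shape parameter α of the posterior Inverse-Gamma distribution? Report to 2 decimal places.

12.42

With known mean μ and an Inverse-Gamma(α, β) prior on σ², the Normal likelihood is conjugate: posterior is Inv-Gamma(α + n/2, β + Σ(xᵢ−μ)²/2).
Σ(xᵢ−μ)² = (-2.60)² + (0.35)² + (0.25)² + (-2.44)² + (0.03)² + (2.84)² + (0.60)² + (4.93)² + (-3.70)² + (0.41)² + (1.02)² + (-1.12)² = 61.7829.
Posterior: Inv-Gamma(6.42 + 12/2, 8.30 + 61.7829/2) = Inv-Gamma(12.42, 39.19145).
Posterior α = 12.42.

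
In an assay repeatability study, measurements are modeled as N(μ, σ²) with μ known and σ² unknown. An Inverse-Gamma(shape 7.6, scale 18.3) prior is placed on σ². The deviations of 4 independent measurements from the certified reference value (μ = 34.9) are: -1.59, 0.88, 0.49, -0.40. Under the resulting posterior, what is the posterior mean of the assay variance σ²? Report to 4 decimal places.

With known mean μ and an Inverse-Gamma(α, β) prior on σ², the Normal likelihood is conjugate: posterior is Inv-Gamma(α + n/2, β + Σ(xᵢ−μ)²/2).
Σ(xᵢ−μ)² = (-1.59)² + (0.88)² + (0.49)² + (-0.40)² = 3.7026.
Posterior: Inv-Gamma(7.6 + 4/2, 18.3 + 3.7026/2) = Inv-Gamma(9.60, 20.15130).
E[σ²|data] = β/(α−1) = 20.15130/8.60 = 2.3432.

2.3432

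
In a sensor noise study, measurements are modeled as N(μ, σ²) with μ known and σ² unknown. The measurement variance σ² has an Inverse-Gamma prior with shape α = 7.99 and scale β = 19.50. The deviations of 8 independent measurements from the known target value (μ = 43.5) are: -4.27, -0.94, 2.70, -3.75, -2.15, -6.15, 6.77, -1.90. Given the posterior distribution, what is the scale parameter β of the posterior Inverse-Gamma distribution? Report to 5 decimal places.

85.67845

With known mean μ and an Inverse-Gamma(α, β) prior on σ², the Normal likelihood is conjugate: posterior is Inv-Gamma(α + n/2, β + Σ(xᵢ−μ)²/2).
Σ(xᵢ−μ)² = (-4.27)² + (-0.94)² + (2.70)² + (-3.75)² + (-2.15)² + (-6.15)² + (6.77)² + (-1.90)² = 132.3569.
Posterior: Inv-Gamma(7.99 + 8/2, 19.50 + 132.3569/2) = Inv-Gamma(11.99, 85.67845).
Posterior β = 85.67845.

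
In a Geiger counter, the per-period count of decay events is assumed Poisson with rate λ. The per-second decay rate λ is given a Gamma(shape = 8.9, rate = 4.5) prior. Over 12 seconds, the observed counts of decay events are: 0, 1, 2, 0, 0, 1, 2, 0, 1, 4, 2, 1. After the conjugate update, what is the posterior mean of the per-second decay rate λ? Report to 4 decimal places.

With a Gamma(shape α, rate β) prior, the Poisson likelihood is conjugate: the posterior is Gamma(α + ΣXᵢ, β + n).
Sum of counts S = 14 over n = 12 seconds.
Posterior: Gamma(α+S, β+n) = Gamma(8.9+14, 4.5+12) = Gamma(22.9, 16.5).
Posterior mean = α/β = 22.9/16.5 = 1.3879.

1.3879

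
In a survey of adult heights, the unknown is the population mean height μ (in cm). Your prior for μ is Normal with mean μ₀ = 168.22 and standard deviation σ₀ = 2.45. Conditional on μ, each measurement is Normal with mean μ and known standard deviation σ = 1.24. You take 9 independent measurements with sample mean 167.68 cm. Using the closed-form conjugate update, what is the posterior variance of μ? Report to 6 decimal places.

0.166116

For Normal data with known variance σ², a Normal(μ₀, σ₀²) prior on μ is conjugate. Posterior precision = 1/σ₀² + n/σ²; posterior mean is the precision-weighted average of μ₀ and x̄.
σ₀² = 2.45² = 6.0025, σ² = 1.24² = 1.5376; σ² + n·σ₀² = 1.5376 + 9·6.0025 = 55.5601.
Posterior precision = 1/σ₀² + n/σ² = 1/6.0025 + 9/1.5376 = (σ² + n·σ₀²)/(σ₀²σ²) = 55.5601/(6.0025·1.5376); posterior variance σₙ² = σ₀²σ²/(σ² + n·σ₀²) = 6.0025·1.5376/55.5601 = 0.166116.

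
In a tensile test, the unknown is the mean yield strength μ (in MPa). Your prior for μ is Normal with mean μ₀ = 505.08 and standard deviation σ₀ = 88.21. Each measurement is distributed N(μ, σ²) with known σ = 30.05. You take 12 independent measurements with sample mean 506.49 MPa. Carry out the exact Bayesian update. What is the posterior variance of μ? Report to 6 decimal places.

For Normal data with known variance σ², a Normal(μ₀, σ₀²) prior on μ is conjugate. Posterior precision = 1/σ₀² + n/σ²; posterior mean is the precision-weighted average of μ₀ and x̄.
σ₀² = 88.21² = 7781.0041, σ² = 30.05² = 903.0025; σ² + n·σ₀² = 903.0025 + 12·7781.0041 = 94275.0517.
Posterior precision = 1/σ₀² + n/σ² = 1/7781.0041 + 12/903.0025 = (σ² + n·σ₀²)/(σ₀²σ²) = 94275.0517/(7781.0041·903.0025); posterior variance σₙ² = σ₀²σ²/(σ² + n·σ₀²) = 7781.0041·903.0025/94275.0517 = 74.529433.

74.529433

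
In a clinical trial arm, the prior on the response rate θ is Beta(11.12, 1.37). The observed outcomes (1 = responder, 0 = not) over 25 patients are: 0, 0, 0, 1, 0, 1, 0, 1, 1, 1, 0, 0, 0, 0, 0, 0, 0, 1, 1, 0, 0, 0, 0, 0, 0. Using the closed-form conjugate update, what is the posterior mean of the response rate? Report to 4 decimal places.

The Beta prior is conjugate to a Binomial/Bernoulli likelihood; the update adds successes to α and failures to β.
Posterior: Beta(α+k, β+n−k) = Beta(11.12+7, 1.37+18) = Beta(18.12, 19.37).
Posterior mean = α/(α+β) = 18.12/37.49 = 0.4833.

0.4833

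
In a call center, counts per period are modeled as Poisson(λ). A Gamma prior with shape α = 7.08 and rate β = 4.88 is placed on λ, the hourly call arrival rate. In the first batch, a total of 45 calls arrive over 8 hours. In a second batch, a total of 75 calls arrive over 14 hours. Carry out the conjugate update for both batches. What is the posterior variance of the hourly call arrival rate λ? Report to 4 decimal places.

With a Gamma(shape α, rate β) prior, the Poisson likelihood is conjugate: the posterior is Gamma(α + ΣXᵢ, β + n).
After batch 1: Gamma(α+S, β+n) = Gamma(7.08+45, 4.88+8) = Gamma(52.08, 12.88).
After batch 2: Gamma(α+S, β+n) = Gamma(52.08+75, 12.88+14) = Gamma(127.08, 26.88).
Var = α/β² = 127.08/26.88² = 0.1759.

0.1759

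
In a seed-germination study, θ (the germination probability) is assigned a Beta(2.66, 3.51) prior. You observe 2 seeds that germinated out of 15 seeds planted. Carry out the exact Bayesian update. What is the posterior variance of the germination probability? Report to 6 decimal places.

0.007743

The Beta prior is conjugate to a Binomial/Bernoulli likelihood; the update adds successes to α and failures to β.
Posterior: Beta(α+k, β+n−k) = Beta(2.66+2, 3.51+13) = Beta(4.66, 16.51).
Var = αβ/((α+β)²(α+β+1)) = 4.66·16.51/(21.17²·22.17) = 0.007743.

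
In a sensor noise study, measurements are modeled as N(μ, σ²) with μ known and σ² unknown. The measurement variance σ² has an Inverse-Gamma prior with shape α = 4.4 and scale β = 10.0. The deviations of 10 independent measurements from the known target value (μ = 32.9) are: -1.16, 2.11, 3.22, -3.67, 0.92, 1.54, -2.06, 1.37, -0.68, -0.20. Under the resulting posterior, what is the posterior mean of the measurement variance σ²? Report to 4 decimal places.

3.5402

With known mean μ and an Inverse-Gamma(α, β) prior on σ², the Normal likelihood is conjugate: posterior is Inv-Gamma(α + n/2, β + Σ(xᵢ−μ)²/2).
Σ(xᵢ−μ)² = (-1.16)² + (2.11)² + (3.22)² + (-3.67)² + (0.92)² + (1.54)² + (-2.06)² + (1.37)² + (-0.68)² + (-0.20)² = 39.4759.
Posterior: Inv-Gamma(4.4 + 10/2, 10.0 + 39.4759/2) = Inv-Gamma(9.40, 29.73795).
E[σ²|data] = β/(α−1) = 29.73795/8.40 = 3.5402.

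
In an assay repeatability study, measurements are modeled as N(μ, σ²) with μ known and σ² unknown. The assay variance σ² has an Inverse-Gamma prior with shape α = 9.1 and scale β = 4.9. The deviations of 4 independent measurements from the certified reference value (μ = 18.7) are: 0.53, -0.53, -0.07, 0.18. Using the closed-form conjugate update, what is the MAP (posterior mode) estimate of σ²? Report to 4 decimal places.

0.4297

With known mean μ and an Inverse-Gamma(α, β) prior on σ², the Normal likelihood is conjugate: posterior is Inv-Gamma(α + n/2, β + Σ(xᵢ−μ)²/2).
Σ(xᵢ−μ)² = (0.53)² + (-0.53)² + (-0.07)² + (0.18)² = 0.5991.
Posterior: Inv-Gamma(9.1 + 4/2, 4.9 + 0.5991/2) = Inv-Gamma(11.10, 5.19955).
Mode = β/(α+1) = 5.19955/12.10 = 0.4297.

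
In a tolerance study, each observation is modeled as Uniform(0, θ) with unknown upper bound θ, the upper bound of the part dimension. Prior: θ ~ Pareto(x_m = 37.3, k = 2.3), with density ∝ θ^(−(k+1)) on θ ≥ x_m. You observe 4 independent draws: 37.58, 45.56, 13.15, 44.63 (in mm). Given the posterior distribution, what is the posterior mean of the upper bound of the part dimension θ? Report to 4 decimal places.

A Pareto(scale x_m, shape k) prior on the upper bound θ of Uniform(0, θ) is conjugate: posterior is Pareto(max(x_m, max xᵢ), k + n).
Sample maximum = 45.56; prior scale x_m = 37.3 → posterior scale = max = 45.56.
Posterior shape = 2.3 + 4 = 6.3.
E[θ|data] = k·x_m/(k−1) = 6.3·45.56/5.3 = 54.1562.

54.1562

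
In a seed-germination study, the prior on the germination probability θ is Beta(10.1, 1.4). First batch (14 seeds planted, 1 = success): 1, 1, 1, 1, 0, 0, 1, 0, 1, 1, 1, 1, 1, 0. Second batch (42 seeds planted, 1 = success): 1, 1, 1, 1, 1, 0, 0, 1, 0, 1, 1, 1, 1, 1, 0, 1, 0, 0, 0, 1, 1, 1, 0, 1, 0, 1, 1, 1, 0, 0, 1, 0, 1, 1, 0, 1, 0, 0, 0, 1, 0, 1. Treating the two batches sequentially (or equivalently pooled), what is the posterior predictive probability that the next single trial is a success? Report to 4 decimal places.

0.6681

The Beta prior is conjugate to a Binomial/Bernoulli likelihood; the update adds successes to α and failures to β.
After batch 1: Beta(10.1+10, 1.4+4) = Beta(20.1, 5.4).
After batch 2: Beta(20.1+25, 5.4+17) = Beta(45.1, 22.4).
For a single future Bernoulli trial, P(success | data) = α/(α+β) = 0.6681.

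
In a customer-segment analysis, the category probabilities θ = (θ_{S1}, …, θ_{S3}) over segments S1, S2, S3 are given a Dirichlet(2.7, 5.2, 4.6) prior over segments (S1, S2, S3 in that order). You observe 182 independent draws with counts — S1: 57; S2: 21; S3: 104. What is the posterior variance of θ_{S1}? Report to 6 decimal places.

The Dirichlet prior is conjugate to the Multinomial likelihood: each posterior αⱼ = prior αⱼ + observed count nⱼ.
Posterior concentration: (59.7, 26.2, 108.6), total = 194.5.
Var[θ_j] = α_j(Σα−α_j)/((Σα)²(Σα+1)) = 59.7·134.8/(194.5²·195.5) = 0.001088.

0.001088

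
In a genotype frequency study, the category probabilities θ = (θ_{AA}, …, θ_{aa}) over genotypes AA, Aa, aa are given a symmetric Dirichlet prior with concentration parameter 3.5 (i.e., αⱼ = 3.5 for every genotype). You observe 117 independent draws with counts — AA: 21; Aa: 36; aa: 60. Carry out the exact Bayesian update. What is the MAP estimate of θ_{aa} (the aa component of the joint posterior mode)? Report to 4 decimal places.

0.5020

The Dirichlet prior is conjugate to the Multinomial likelihood: each posterior αⱼ = prior αⱼ + observed count nⱼ.
Posterior concentration: (24.5, 39.5, 63.5), total = 127.5.
Joint mode component: (α_{aa}−1)/(Σα−K) = 62.5/124.5 = 0.5020.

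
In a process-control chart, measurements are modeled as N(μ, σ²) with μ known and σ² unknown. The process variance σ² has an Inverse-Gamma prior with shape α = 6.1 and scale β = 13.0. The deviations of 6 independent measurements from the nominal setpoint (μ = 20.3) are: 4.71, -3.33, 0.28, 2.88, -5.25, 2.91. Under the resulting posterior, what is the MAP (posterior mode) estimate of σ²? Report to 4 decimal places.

5.1325

With known mean μ and an Inverse-Gamma(α, β) prior on σ², the Normal likelihood is conjugate: posterior is Inv-Gamma(α + n/2, β + Σ(xᵢ−μ)²/2).
Σ(xᵢ−μ)² = (4.71)² + (-3.33)² + (0.28)² + (2.88)² + (-5.25)² + (2.91)² = 77.6764.
Posterior: Inv-Gamma(6.1 + 6/2, 13.0 + 77.6764/2) = Inv-Gamma(9.10, 51.83820).
Mode = β/(α+1) = 51.83820/10.10 = 5.1325.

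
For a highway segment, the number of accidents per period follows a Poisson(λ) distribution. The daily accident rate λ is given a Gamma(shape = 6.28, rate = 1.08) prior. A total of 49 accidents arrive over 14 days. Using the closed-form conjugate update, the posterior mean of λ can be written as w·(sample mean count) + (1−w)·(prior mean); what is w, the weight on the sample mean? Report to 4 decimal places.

With a Gamma(shape α, rate β) prior, the Poisson likelihood is conjugate: the posterior is Gamma(α + ΣXᵢ, β + n).
Posterior mean = (α₀+S)/(β₀+n) = [n/(β₀+n)]·(S/n) + [β₀/(β₀+n)]·(α₀/β₀), so only n and β₀ enter the weight.
Weight on data w = n/(β₀+n) = 14/(1.08+14) = 14/15.08 = 0.9284.

0.9284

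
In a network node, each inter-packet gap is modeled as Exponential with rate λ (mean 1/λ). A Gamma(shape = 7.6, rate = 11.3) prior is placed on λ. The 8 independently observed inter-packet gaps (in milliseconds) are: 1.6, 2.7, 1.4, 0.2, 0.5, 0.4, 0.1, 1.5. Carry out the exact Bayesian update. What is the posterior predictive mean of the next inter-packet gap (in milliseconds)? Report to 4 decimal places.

With a Gamma(shape α, rate β) prior on the exponential rate λ, the posterior after n observations with total T = Σxᵢ is Gamma(α+n, β+T).
Sum of observations T = 8.4 milliseconds; n = 8.
Posterior: Gamma(7.6+8, 11.3+8.4) = Gamma(15.6, 19.7).
The predictive distribution for the next observation is Lomax; its mean is β/(α−1) = 19.7/14.6 = 1.3493.

1.3493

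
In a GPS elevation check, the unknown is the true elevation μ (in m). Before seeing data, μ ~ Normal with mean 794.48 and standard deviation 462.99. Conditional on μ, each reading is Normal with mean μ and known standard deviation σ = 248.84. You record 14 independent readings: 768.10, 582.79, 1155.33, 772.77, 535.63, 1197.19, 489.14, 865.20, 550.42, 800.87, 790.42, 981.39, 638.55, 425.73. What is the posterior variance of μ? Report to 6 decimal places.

4333.537978

For Normal data with known variance σ², a Normal(μ₀, σ₀²) prior on μ is conjugate. Posterior precision = 1/σ₀² + n/σ²; posterior mean is the precision-weighted average of μ₀ and x̄.
σ₀² = 462.99² = 214359.7401, σ² = 248.84² = 61921.3456; σ² + n·σ₀² = 61921.3456 + 14·214359.7401 = 3062957.707.
Posterior precision = 1/σ₀² + n/σ² = 1/214359.7401 + 14/61921.3456 = (σ² + n·σ₀²)/(σ₀²σ²) = 3062957.707/(214359.7401·61921.3456); posterior variance σₙ² = σ₀²σ²/(σ² + n·σ₀²) = 214359.7401·61921.3456/3062957.707 = 4333.537978.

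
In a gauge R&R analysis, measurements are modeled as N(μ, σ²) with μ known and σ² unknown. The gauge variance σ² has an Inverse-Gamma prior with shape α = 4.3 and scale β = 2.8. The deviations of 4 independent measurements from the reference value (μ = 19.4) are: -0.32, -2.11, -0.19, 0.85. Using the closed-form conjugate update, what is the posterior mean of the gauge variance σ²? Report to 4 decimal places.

1.0295

With known mean μ and an Inverse-Gamma(α, β) prior on σ², the Normal likelihood is conjugate: posterior is Inv-Gamma(α + n/2, β + Σ(xᵢ−μ)²/2).
Σ(xᵢ−μ)² = (-0.32)² + (-2.11)² + (-0.19)² + (0.85)² = 5.3131.
Posterior: Inv-Gamma(4.3 + 4/2, 2.8 + 5.3131/2) = Inv-Gamma(6.30, 5.45655).
E[σ²|data] = β/(α−1) = 5.45655/5.30 = 1.0295.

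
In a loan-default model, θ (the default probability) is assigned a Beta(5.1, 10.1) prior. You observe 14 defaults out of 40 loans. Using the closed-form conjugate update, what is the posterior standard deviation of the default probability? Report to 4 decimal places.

0.0635

The Beta prior is conjugate to a Binomial/Bernoulli likelihood; the update adds successes to α and failures to β.
Posterior: Beta(α+k, β+n−k) = Beta(5.1+14, 10.1+26) = Beta(19.1, 36.1).
Var = αβ/((α+β)²(α+β+1)) = 19.1·36.1/(55.2²·56.2) = 0.00402649; SD = √0.00402649 = 0.0635.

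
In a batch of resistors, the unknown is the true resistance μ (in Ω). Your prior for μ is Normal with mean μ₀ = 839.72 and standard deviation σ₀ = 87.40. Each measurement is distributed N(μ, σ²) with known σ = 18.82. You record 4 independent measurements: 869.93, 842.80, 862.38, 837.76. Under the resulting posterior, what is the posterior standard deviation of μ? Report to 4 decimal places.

For Normal data with known variance σ², a Normal(μ₀, σ₀²) prior on μ is conjugate. Posterior precision = 1/σ₀² + n/σ²; posterior mean is the precision-weighted average of μ₀ and x̄.
σ₀² = 87.40² = 7638.76, σ² = 18.82² = 354.1924; σ² + n·σ₀² = 354.1924 + 4·7638.76 = 30909.2324.
Posterior precision = 1/σ₀² + n/σ² = 1/7638.76 + 4/354.1924 = (σ² + n·σ₀²)/(σ₀²σ²) = 30909.2324/(7638.76·354.1924); posterior variance σₙ² = σ₀²σ²/(σ² + n·σ₀²) = 7638.76·354.1924/30909.2324 = 87.533417.
Posterior SD = √σₙ² = √(7638.76·354.1924/30909.2324) = 9.3559.

9.3559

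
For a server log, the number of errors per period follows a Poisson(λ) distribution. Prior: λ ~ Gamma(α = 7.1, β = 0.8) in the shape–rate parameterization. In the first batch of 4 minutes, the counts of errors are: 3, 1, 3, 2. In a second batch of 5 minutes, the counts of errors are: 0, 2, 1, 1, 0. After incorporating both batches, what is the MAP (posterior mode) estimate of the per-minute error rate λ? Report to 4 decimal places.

With a Gamma(shape α, rate β) prior, the Poisson likelihood is conjugate: the posterior is Gamma(α + ΣXᵢ, β + n).
Batch 1: sum of counts S = 9 over n = 4 minutes.
After batch 1: Gamma(α+S, β+n) = Gamma(7.1+9, 0.8+4) = Gamma(16.1, 4.8).
Batch 2: sum of counts S = 4 over n = 5 minutes.
After batch 2: Gamma(α+S, β+n) = Gamma(16.1+4, 4.8+5) = Gamma(20.1, 9.8).
Mode of Gamma(α,β) for α≥1 is (α−1)/β = 19.1/9.8 = 1.9490.

1.9490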